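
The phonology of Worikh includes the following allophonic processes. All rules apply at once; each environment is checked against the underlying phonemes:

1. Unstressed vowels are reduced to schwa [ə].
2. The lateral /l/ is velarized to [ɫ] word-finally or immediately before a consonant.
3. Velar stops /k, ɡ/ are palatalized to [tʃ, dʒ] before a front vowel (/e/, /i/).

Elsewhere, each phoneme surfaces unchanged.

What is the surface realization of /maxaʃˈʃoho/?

/m/ — not in any rule's target class → [m].
/a/ — between /m/ and /x/, in an unstressed syllable — surfaces as [ə] (rule 1).
/x/ stays [x].
/a/ meets the environment for rule 1 (in an unstressed syllable) → [ə].
/ʃ/ (between /a/ and /ʃ/) is unaffected → [ʃ].
/ʃ/ — not in any rule's target class → [ʃ].
/o/ (between /ʃ/ and /h/) is in the target of rule 1 but the environment (in an unstressed syllable) is not met → [o].
/h/ stays [h].
/o/ (word-final) occurs in an unstressed syllable → [ə] by rule 1.

[məxəʃˈʃohə]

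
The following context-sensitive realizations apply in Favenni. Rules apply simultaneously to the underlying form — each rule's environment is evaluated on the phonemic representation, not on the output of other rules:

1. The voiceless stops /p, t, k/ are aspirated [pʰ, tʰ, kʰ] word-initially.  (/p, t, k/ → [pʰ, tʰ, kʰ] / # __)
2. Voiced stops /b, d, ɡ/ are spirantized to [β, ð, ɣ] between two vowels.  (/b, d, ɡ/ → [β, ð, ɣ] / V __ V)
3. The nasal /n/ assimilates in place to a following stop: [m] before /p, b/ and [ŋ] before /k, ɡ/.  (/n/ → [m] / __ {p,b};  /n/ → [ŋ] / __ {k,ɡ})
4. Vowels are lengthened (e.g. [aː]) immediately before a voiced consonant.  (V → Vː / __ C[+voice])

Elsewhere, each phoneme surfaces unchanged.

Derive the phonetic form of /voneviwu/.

[voːneːviːwu]

/o/ meets the environment for rule 4 (before a voiced consonant) → [oː].
/n/ — between /o/ and /e/; rule 3 does not apply here → [n].
/e/ (between /n/ and /v/): before a voiced consonant, so rule 4 applies → [eː].
Rule 4 applies to /i/ (between /v/ and /w/: before a voiced consonant) → [iː].
/u/ (word-final) is in the target of rule 4 but the environment (before a voiced consonant) is not met → [u].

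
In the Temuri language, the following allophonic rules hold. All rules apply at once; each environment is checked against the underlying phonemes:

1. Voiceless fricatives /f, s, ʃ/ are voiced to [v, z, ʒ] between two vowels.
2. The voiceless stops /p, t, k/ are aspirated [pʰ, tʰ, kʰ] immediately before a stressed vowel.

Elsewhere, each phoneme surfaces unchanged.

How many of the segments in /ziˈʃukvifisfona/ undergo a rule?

2

Segments that undergo a rule: /ʃ/ → [ʒ] (rule 1); /f/ → [v] (rule 1).
All other segments surface unchanged.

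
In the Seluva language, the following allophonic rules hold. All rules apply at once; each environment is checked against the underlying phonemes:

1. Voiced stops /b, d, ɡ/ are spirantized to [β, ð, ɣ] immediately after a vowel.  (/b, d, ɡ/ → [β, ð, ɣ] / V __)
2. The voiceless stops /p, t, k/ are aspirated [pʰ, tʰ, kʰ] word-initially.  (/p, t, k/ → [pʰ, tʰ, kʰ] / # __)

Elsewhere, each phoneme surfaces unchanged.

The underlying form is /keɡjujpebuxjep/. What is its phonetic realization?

/k/ (word-initial): word-initially, so rule 2 applies → [kʰ].
/e/ — not in any rule's target class → [e].
/ɡ/ meets the environment for rule 1 (immediately after a vowel) → [ɣ].
/j/ — not in any rule's target class → [j].
/u/ (between /j/ and /j/) is unaffected → [u].
/j/ — not in any rule's target class → [j].
/p/ — between /j/ and /e/; rule 2 does not apply here → [p].
/e/ stays [e].
/b/ (between /e/ and /u/) occurs immediately after a vowel → [β] by rule 1.
/u/ (between /b/ and /x/): no rule targets it → [u].
/x/ (between /u/ and /j/): no rule targets it → [x].
/j/ stays [j].
/e/ (between /j/ and /p/): no rule targets it → [e].
/p/ (word-final) fails the environment for rule 2, so it stays [p].

[kʰeɣjujpeβuxjep]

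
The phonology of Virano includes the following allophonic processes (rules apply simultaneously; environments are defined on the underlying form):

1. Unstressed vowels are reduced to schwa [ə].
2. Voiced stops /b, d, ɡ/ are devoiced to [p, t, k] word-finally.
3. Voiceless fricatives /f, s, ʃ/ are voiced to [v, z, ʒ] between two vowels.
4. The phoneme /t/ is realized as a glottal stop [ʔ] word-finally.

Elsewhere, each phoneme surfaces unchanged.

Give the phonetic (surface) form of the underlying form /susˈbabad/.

/s/ (word-initial): rule 3 targets it, but not between two vowels → unchanged [s].
/u/ — between /s/ and /s/, in an unstressed syllable — surfaces as [ə] (rule 1).
/s/ (between /u/ and /b/) fails the environment for rule 3, so it stays [s].
/b/ (between /s/ and /a/) fails the environment for rule 2, so it stays [b].
/a/ — between /b/ and /b/; rule 1 does not apply here → [a].
/b/ (between /a/ and /a/) is in the target of rule 2 but the environment (word-finally) is not met → [b].
Rule 1 applies to /a/ (between /b/ and /d/: in an unstressed syllable) → [ə].
/d/ (word-final) occurs word-finally → [t] by rule 2.

[səsˈbabət]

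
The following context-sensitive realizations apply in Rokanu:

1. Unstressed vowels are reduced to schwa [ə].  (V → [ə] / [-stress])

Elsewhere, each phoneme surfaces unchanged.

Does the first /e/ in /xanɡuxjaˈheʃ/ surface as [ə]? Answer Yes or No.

/e/ — between /h/ and /ʃ/; rule 1 does not apply here → [e].
The actual realization is [e], not [ə].

No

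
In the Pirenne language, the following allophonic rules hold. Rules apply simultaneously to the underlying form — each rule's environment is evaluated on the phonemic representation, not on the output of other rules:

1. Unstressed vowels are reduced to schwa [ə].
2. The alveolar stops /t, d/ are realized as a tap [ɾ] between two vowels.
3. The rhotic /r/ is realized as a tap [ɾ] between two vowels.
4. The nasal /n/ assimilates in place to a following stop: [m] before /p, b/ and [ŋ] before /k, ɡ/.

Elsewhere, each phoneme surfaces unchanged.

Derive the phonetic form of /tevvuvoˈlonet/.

[təvvəvəˈlonət]

/t/ (word-initial) fails the environment for rule 2, so it stays [t].
/e/ meets the environment for rule 1 (in an unstressed syllable) → [ə].
/v/ — not in any rule's target class → [v].
/v/ — not in any rule's target class → [v].
Rule 1 applies to /u/ (between /v/ and /v/: in an unstressed syllable) → [ə].
/v/ (between /u/ and /o/): no rule targets it → [v].
Rule 1 applies to /o/ (between /v/ and /l/: in an unstressed syllable) → [ə].
/l/ (between /o/ and /o/) is unaffected → [l].
/o/ — between /l/ and /n/; rule 1 does not apply here → [o].
/n/ (between /o/ and /e/): rule 4 targets it, but not before a labial or velar stop → unchanged [n].
/e/ meets the environment for rule 1 (in an unstressed syllable) → [ə].
/t/ (word-final) fails the environment for rule 2, so it stays [t].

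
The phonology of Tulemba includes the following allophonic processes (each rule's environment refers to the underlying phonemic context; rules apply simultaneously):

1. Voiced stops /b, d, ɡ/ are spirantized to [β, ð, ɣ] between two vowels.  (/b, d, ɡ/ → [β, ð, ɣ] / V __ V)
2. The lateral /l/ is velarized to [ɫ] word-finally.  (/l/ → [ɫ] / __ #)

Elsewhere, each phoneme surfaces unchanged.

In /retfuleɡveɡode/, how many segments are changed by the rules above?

Segments that undergo a rule: /ɡ/ → [ɣ] (rule 1); /d/ → [ð] (rule 1).
All other segments surface unchanged.

2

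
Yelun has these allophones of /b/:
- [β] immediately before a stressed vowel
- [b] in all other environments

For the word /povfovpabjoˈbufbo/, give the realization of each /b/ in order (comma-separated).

Occurrence 1 (position 9): no conditioning environment matches → elsewhere allophone [b].
Occurrence 2 (position 12): immediately before a stressed vowel → [β].
Occurrence 3 (position 15): no conditioning environment matches → elsewhere allophone [b].

[b], [β], [b]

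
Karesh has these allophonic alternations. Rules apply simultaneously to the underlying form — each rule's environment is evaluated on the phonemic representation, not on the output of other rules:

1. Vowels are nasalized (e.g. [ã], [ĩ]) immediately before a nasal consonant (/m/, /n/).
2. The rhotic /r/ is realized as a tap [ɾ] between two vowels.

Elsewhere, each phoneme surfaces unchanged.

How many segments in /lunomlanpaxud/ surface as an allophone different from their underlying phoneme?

3

Segments that undergo a rule: /u/ → [ũ] (rule 1); /o/ → [õ] (rule 1); /a/ → [ã] (rule 1).
All other segments surface unchanged.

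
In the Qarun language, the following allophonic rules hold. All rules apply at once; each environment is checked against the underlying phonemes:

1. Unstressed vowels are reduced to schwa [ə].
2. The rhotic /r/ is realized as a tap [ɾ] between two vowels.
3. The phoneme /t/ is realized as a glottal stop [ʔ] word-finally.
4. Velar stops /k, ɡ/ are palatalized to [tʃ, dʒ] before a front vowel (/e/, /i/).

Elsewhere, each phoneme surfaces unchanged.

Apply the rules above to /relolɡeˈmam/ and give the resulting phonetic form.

[rələldʒəˈmam]

/r/ (word-initial): rule 2 targets it, but not between two vowels → unchanged [r].
Rule 1 applies to /e/ (between /r/ and /l/: in an unstressed syllable) → [ə].
/o/ (between /l/ and /l/): in an unstressed syllable, so rule 1 applies → [ə].
/ɡ/ meets the environment for rule 4 (before a front vowel) → [dʒ].
/e/ (between /ɡ/ and /m/) occurs in an unstressed syllable → [ə] by rule 1.
/a/ (between /m/ and /m/) fails the environment for rule 1, so it stays [a].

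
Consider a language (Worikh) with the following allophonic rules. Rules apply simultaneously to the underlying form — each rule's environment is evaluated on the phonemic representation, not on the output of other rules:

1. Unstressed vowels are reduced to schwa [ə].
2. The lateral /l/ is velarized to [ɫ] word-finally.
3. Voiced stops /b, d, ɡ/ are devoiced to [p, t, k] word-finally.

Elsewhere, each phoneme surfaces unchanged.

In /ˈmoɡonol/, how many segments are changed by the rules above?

Segments that undergo a rule: /o/ → [ə] (rule 1); /o/ → [ə] (rule 1); /l/ → [ɫ] (rule 2).
All other segments surface unchanged.

3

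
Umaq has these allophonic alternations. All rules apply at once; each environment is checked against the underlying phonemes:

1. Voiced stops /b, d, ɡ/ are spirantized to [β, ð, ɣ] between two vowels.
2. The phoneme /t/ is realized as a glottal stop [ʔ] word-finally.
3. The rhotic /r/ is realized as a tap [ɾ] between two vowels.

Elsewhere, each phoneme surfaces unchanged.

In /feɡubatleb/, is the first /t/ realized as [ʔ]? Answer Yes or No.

/t/ — between /a/ and /l/; rule 2 does not apply here → [t].
The actual realization is [t], not [ʔ].

No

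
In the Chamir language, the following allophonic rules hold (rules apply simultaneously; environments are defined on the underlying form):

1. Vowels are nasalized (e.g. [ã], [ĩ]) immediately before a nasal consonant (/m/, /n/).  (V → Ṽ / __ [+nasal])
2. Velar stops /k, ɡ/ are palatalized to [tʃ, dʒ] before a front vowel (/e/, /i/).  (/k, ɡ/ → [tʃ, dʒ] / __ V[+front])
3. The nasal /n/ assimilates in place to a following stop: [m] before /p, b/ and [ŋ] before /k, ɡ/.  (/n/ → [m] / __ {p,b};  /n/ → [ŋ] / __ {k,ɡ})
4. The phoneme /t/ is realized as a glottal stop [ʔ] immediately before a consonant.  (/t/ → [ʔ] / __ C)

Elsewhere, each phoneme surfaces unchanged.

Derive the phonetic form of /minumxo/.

/m/ (word-initial) is unaffected → [m].
/i/ (between /m/ and /n/): before a nasal consonant, so rule 1 applies → [ĩ].
/n/ (between /i/ and /u/): rule 3 targets it, but not before a labial or velar stop → unchanged [n].
Rule 1 applies to /u/ (between /n/ and /m/: before a nasal consonant) → [ũ].
/m/ — not in any rule's target class → [m].
/x/ (between /m/ and /o/): no rule targets it → [x].
/o/ (word-final) is in the target of rule 1 but the environment (before a nasal consonant) is not met → [o].

[mĩnũmxo]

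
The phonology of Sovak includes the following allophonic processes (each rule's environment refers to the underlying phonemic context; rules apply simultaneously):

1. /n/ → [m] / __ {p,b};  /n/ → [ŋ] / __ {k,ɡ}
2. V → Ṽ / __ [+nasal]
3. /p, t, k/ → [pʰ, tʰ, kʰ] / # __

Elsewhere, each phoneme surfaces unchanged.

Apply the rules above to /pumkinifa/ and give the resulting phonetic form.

[pʰũmkĩnifa]

Rule 3 applies to /p/ (word-initial: word-initially) → [pʰ].
/u/ — between /p/ and /m/, before a nasal consonant — surfaces as [ũ] (rule 2).
/m/ stays [m].
/k/ — between /m/ and /i/; rule 3 does not apply here → [k].
/i/ — between /k/ and /n/, before a nasal consonant — surfaces as [ĩ] (rule 2).
/n/ (between /i/ and /i/) is in the target of rule 1 but the environment (before a labial or velar stop) is not met → [n].
/i/ (between /n/ and /f/) fails the environment for rule 2, so it stays [i].
/f/ — not in any rule's target class → [f].
/a/ (word-final) is in the target of rule 2 but the environment (before a nasal consonant) is not met → [a].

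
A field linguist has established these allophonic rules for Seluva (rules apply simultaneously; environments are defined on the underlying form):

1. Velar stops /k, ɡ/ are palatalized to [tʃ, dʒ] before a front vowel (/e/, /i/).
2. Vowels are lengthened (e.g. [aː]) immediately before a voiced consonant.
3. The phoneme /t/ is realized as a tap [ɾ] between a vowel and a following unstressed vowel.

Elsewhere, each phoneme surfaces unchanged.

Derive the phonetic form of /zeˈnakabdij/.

[zeːˈnakaːbdiːj]

/z/ (word-initial) is unaffected → [z].
/e/ meets the environment for rule 2 (before a voiced consonant) → [eː].
/n/ stays [n].
/a/ — between /n/ and /k/; rule 2 does not apply here → [a].
/k/ — between /a/ and /a/; rule 1 does not apply here → [k].
/a/ (between /k/ and /b/): before a voiced consonant, so rule 2 applies → [aː].
/b/ — not in any rule's target class → [b].
/d/ stays [d].
/i/ (between /d/ and /j/) occurs before a voiced consonant → [iː] by rule 2.
/j/ (word-final) is unaffected → [j].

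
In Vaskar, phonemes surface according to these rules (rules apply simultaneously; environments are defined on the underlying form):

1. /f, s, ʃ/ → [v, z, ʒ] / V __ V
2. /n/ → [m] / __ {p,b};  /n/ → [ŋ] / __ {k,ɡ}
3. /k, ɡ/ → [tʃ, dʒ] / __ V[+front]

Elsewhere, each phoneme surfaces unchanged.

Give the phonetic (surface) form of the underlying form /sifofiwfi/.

/s/ — word-initial; rule 1 does not apply here → [s].
/i/ (between /s/ and /f/): no rule targets it → [i].
/f/ (between /i/ and /o/): between two vowels, so rule 1 applies → [v].
/o/ (between /f/ and /f/): no rule targets it → [o].
/f/ (between /o/ and /i/) occurs between two vowels → [v] by rule 1.
/i/ (between /f/ and /w/): no rule targets it → [i].
/w/ (between /i/ and /f/): no rule targets it → [w].
/f/ (between /w/ and /i/): rule 1 targets it, but not between two vowels → unchanged [f].
/i/ (word-final): no rule targets it → [i].

[sivoviwfi]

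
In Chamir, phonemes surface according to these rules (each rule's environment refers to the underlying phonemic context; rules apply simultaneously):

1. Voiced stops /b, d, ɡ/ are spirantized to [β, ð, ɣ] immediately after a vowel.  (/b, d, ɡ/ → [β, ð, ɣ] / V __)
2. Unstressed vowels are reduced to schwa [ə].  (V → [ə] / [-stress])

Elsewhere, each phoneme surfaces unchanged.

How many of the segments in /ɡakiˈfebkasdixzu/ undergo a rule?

6

Segments that undergo a rule: /a/ → [ə] (rule 2); /i/ → [ə] (rule 2); /b/ → [β] (rule 1); /a/ → [ə] (rule 2); /i/ → [ə] (rule 2); /u/ → [ə] (rule 2).
All other segments surface unchanged.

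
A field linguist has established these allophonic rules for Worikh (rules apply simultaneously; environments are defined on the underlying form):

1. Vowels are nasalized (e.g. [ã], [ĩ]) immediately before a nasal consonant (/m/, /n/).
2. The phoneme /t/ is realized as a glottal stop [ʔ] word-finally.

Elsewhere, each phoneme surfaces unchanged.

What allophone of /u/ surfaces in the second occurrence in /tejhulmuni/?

[ũ]

/u/ meets the environment for rule 1 (before a nasal consonant) → [ũ].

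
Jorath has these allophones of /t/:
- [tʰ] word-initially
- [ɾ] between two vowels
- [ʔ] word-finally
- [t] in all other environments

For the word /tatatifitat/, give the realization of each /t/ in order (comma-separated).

[tʰ], [ɾ], [ɾ], [ɾ], [ʔ]

Occurrence 1 (position 1): word-initially → [tʰ].
Occurrence 2 (position 3): between two vowels → [ɾ].
Occurrence 3 (position 5): between two vowels → [ɾ].
Occurrence 4 (position 9): between two vowels → [ɾ].
Occurrence 5 (position 11): word-finally → [ʔ].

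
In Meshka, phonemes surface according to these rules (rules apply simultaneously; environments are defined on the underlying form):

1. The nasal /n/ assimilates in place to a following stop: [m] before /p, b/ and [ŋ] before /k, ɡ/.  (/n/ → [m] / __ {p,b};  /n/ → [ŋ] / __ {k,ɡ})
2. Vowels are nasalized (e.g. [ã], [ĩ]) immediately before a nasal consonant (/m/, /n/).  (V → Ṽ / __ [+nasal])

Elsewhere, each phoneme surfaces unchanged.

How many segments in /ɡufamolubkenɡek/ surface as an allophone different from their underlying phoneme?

Segments that undergo a rule: /a/ → [ã] (rule 2); /e/ → [ẽ] (rule 2); /n/ → [ŋ] (rule 1).
All other segments surface unchanged.

3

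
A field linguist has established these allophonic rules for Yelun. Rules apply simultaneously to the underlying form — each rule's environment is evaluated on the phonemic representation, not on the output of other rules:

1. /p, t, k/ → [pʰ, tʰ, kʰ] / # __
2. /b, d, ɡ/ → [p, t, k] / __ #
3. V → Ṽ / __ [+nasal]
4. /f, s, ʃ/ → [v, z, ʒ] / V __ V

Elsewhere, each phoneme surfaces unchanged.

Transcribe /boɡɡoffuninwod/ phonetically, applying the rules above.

/b/ (word-initial) fails the environment for rule 2, so it stays [b].
/o/ (between /b/ and /ɡ/): rule 3 targets it, but not before a nasal consonant → unchanged [o].
/ɡ/ — between /o/ and /ɡ/; rule 2 does not apply here → [ɡ].
/ɡ/ (between /ɡ/ and /o/) is in the target of rule 2 but the environment (word-finally) is not met → [ɡ].
/o/ (between /ɡ/ and /f/) is in the target of rule 3 but the environment (before a nasal consonant) is not met → [o].
/f/ — between /o/ and /f/; rule 4 does not apply here → [f].
/f/ — between /f/ and /u/; rule 4 does not apply here → [f].
Rule 3 applies to /u/ (between /f/ and /n/: before a nasal consonant) → [ũ].
/n/ (between /u/ and /i/) is unaffected → [n].
/i/ meets the environment for rule 3 (before a nasal consonant) → [ĩ].
/n/ — not in any rule's target class → [n].
/w/ (between /n/ and /o/) is unaffected → [w].
/o/ — between /w/ and /d/; rule 3 does not apply here → [o].
/d/ — word-final, word-finally — surfaces as [t] (rule 2).

[boɡɡoffũnĩnwot]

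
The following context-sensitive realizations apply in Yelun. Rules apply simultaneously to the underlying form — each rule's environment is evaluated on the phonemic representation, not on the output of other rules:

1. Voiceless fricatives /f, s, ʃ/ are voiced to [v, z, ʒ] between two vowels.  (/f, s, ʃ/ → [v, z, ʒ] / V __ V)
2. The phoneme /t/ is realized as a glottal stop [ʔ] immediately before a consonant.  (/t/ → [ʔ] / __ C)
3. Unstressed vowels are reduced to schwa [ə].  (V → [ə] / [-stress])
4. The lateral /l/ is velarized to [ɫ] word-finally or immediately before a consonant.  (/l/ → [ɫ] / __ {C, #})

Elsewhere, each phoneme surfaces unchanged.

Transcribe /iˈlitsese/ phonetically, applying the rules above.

/i/ (word-initial) occurs in an unstressed syllable → [ə] by rule 3.
/l/ (between /i/ and /i/) is in the target of rule 4 but the environment (word-finally or immediately before a consonant) is not met → [l].
/i/ (between /l/ and /t/) is in the target of rule 3 but the environment (in an unstressed syllable) is not met → [i].
Rule 2 applies to /t/ (between /i/ and /s/: immediately before a consonant) → [ʔ].
/s/ (between /t/ and /e/) fails the environment for rule 1, so it stays [s].
/e/ — between /s/ and /s/, in an unstressed syllable — surfaces as [ə] (rule 3).
/s/ — between /e/ and /e/, between two vowels — surfaces as [z] (rule 1).
/e/ meets the environment for rule 3 (in an unstressed syllable) → [ə].

[əˈliʔsəzə]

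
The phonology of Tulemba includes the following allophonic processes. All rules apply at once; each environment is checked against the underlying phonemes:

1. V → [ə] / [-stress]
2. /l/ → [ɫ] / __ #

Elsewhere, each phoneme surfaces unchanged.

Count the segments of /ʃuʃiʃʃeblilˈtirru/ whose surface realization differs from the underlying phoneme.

Segments that undergo a rule: /u/ → [ə] (rule 1); /i/ → [ə] (rule 1); /e/ → [ə] (rule 1); /i/ → [ə] (rule 1); /u/ → [ə] (rule 1).
All other segments surface unchanged.

5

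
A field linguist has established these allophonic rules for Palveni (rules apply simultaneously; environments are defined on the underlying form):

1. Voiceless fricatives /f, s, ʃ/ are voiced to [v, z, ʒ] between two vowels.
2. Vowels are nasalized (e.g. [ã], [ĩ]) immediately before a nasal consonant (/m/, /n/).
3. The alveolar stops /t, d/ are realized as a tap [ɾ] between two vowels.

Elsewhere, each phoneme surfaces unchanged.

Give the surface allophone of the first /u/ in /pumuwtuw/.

/u/ meets the environment for rule 2 (before a nasal consonant) → [ũ].

[ũ]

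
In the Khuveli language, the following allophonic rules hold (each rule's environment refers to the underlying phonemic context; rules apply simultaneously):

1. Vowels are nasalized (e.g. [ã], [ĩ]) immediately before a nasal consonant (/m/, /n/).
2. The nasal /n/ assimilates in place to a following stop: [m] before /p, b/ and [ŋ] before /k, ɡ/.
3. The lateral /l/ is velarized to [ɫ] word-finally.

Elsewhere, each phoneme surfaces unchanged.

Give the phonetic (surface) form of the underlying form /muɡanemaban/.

[muɡãnẽmabãn]

/m/ (word-initial) is unaffected → [m].
/u/ (between /m/ and /ɡ/) fails the environment for rule 1, so it stays [u].
/ɡ/ (between /u/ and /a/): no rule targets it → [ɡ].
/a/ (between /ɡ/ and /n/): before a nasal consonant, so rule 1 applies → [ã].
/n/ — between /a/ and /e/; rule 2 does not apply here → [n].
/e/ — between /n/ and /m/, before a nasal consonant — surfaces as [ẽ] (rule 1).
/m/ (between /e/ and /a/): no rule targets it → [m].
/a/ (between /m/ and /b/) is in the target of rule 1 but the environment (before a nasal consonant) is not met → [a].
/b/ — not in any rule's target class → [b].
/a/ (between /b/ and /n/) occurs before a nasal consonant → [ã] by rule 1.
/n/ (word-final) is in the target of rule 2 but the environment (before a labial or velar stop) is not met → [n].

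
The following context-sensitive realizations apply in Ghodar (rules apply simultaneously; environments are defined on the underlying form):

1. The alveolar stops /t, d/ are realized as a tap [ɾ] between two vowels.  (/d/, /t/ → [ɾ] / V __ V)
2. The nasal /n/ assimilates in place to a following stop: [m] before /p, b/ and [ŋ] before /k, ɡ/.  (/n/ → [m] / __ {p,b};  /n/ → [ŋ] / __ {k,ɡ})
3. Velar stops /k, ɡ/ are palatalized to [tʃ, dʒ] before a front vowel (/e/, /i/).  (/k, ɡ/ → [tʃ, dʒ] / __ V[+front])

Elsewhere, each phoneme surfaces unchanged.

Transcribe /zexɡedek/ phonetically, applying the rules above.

/ɡ/ (between /x/ and /e/): before a front vowel, so rule 3 applies → [dʒ].
/d/ (between /e/ and /e/): between two vowels, so rule 1 applies → [ɾ].
/k/ (word-final) fails the environment for rule 3, so it stays [k].

[zexdʒeɾek]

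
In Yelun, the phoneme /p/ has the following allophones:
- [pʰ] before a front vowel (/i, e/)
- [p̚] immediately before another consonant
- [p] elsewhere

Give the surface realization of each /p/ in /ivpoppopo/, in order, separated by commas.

Occurrence 1 (position 3): no conditioning environment matches → elsewhere allophone [p].
Occurrence 2 (position 5): immediately before another consonant → [p̚].
Occurrence 3 (position 6): no conditioning environment matches → elsewhere allophone [p].
Occurrence 4 (position 8): no conditioning environment matches → elsewhere allophone [p].

[p], [p̚], [p], [p]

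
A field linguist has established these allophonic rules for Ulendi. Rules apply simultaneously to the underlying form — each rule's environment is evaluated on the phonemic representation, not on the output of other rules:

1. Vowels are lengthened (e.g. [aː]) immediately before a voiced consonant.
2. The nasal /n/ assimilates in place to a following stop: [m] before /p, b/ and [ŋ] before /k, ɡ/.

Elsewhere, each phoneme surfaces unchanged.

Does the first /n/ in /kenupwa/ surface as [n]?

Yes

/n/ — between /e/ and /u/; rule 2 does not apply here → [n].
The actual realization is [n], which matches [n].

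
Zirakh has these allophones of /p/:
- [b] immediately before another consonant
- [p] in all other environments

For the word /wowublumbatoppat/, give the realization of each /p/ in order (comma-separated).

Occurrence 1 (position 13): immediately before another consonant → [b].
Occurrence 2 (position 14): no conditioning environment matches → elsewhere allophone [p].

[b], [p]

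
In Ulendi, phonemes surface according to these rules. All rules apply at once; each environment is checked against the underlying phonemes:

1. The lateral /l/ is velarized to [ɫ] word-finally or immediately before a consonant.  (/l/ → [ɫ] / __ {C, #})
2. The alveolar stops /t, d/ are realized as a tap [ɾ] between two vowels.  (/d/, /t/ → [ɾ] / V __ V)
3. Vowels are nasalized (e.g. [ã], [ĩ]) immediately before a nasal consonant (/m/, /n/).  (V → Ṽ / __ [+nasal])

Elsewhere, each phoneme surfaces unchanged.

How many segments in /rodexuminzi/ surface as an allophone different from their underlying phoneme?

Segments that undergo a rule: /d/ → [ɾ] (rule 2); /u/ → [ũ] (rule 3); /i/ → [ĩ] (rule 3).
All other segments surface unchanged.

3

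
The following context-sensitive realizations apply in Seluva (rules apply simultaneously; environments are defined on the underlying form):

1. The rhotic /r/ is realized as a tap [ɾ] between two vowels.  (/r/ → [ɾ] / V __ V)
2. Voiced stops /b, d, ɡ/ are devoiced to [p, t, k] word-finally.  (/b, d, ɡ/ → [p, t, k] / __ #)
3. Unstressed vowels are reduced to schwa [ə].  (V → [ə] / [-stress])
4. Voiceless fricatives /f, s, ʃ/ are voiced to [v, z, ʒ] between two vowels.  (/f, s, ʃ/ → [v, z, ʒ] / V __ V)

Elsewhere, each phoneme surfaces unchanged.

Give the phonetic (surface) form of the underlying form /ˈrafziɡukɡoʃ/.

[ˈrafzəɡəkɡəʃ]

/r/ (word-initial) fails the environment for rule 1, so it stays [r].
/a/ (between /r/ and /f/) is in the target of rule 3 but the environment (in an unstressed syllable) is not met → [a].
/f/ (between /a/ and /z/) fails the environment for rule 4, so it stays [f].
/z/ (between /f/ and /i/) is unaffected → [z].
/i/ — between /z/ and /ɡ/, in an unstressed syllable — surfaces as [ə] (rule 3).
/ɡ/ — between /i/ and /u/; rule 2 does not apply here → [ɡ].
Rule 3 applies to /u/ (between /ɡ/ and /k/: in an unstressed syllable) → [ə].
/k/ — not in any rule's target class → [k].
/ɡ/ (between /k/ and /o/) is in the target of rule 2 but the environment (word-finally) is not met → [ɡ].
/o/ (between /ɡ/ and /ʃ/) occurs in an unstressed syllable → [ə] by rule 3.
/ʃ/ (word-final): rule 4 targets it, but not between two vowels → unchanged [ʃ].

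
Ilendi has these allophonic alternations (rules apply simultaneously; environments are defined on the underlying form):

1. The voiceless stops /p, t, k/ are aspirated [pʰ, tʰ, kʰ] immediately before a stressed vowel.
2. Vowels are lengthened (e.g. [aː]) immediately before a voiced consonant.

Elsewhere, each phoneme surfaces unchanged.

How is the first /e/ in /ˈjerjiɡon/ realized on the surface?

/e/ — between /j/ and /r/, before a voiced consonant — surfaces as [eː] (rule 2).

[eː]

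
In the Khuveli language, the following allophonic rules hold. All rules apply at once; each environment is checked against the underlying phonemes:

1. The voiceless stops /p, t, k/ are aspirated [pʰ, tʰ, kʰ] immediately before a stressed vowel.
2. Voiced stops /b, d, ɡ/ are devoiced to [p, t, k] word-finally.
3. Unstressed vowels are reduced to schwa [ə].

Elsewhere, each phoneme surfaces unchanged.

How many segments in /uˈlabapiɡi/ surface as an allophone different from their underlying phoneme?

Segments that undergo a rule: /u/ → [ə] (rule 3); /a/ → [ə] (rule 3); /i/ → [ə] (rule 3); /i/ → [ə] (rule 3).
All other segments surface unchanged.

4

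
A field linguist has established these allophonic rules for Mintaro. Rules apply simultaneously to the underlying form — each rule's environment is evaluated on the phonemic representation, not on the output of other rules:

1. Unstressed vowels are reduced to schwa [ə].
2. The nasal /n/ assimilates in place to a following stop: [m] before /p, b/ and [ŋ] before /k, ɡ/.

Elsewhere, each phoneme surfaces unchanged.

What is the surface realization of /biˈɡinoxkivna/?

/b/ — not in any rule's target class → [b].
/i/ (between /b/ and /ɡ/): in an unstressed syllable, so rule 1 applies → [ə].
/ɡ/ — not in any rule's target class → [ɡ].
/i/ (between /ɡ/ and /n/) is in the target of rule 1 but the environment (in an unstressed syllable) is not met → [i].
/n/ (between /i/ and /o/) is in the target of rule 2 but the environment (before a labial or velar stop) is not met → [n].
/o/ (between /n/ and /x/): in an unstressed syllable, so rule 1 applies → [ə].
/x/ — not in any rule's target class → [x].
/k/ (between /x/ and /i/) is unaffected → [k].
/i/ (between /k/ and /v/): in an unstressed syllable, so rule 1 applies → [ə].
/v/ (between /i/ and /n/): no rule targets it → [v].
/n/ (between /v/ and /a/): rule 2 targets it, but not before a labial or velar stop → unchanged [n].
/a/ — word-final, in an unstressed syllable — surfaces as [ə] (rule 1).

[bəˈɡinəxkəvnə]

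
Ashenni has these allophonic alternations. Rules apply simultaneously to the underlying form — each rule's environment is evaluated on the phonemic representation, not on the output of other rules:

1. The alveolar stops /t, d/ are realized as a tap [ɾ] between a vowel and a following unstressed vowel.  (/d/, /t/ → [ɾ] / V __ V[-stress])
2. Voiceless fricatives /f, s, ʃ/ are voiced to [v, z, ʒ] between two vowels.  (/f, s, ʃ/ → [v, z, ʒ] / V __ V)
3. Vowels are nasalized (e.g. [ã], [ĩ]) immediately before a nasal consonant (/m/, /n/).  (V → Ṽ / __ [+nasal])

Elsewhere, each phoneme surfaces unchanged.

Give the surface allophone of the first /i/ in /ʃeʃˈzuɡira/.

/i/ (between /ɡ/ and /r/): rule 3 targets it, but not before a nasal consonant → unchanged [i].

[i]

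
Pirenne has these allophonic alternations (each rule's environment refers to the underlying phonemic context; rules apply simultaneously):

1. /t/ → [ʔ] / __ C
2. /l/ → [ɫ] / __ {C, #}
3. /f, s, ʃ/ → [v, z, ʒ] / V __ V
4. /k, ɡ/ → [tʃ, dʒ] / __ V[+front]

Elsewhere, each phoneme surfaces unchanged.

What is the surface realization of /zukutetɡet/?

/z/ (word-initial) is unaffected → [z].
/u/ (between /z/ and /k/): no rule targets it → [u].
/k/ (between /u/ and /u/): rule 4 targets it, but not before a front vowel → unchanged [k].
/u/ (between /k/ and /t/): no rule targets it → [u].
/t/ — between /u/ and /e/; rule 1 does not apply here → [t].
/e/ (between /t/ and /t/): no rule targets it → [e].
Rule 1 applies to /t/ (between /e/ and /ɡ/: immediately before a consonant) → [ʔ].
/ɡ/ — between /t/ and /e/, before a front vowel — surfaces as [dʒ] (rule 4).
/e/ (between /ɡ/ and /t/): no rule targets it → [e].
/t/ (word-final) fails the environment for rule 1, so it stays [t].

[zukuteʔdʒet]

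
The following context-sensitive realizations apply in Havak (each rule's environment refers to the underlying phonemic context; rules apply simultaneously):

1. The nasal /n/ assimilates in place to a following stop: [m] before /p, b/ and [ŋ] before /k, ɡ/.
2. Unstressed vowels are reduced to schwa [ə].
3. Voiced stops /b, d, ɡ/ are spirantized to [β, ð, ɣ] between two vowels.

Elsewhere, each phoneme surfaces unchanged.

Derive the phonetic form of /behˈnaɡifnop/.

[bəhˈnaɣəfnəp]

/b/ (word-initial) fails the environment for rule 3, so it stays [b].
/e/ (between /b/ and /h/): in an unstressed syllable, so rule 2 applies → [ə].
/h/ stays [h].
/n/ (between /h/ and /a/): rule 1 targets it, but not before a labial or velar stop → unchanged [n].
/a/ — between /n/ and /ɡ/; rule 2 does not apply here → [a].
/ɡ/ (between /a/ and /i/): between two vowels, so rule 3 applies → [ɣ].
/i/ meets the environment for rule 2 (in an unstressed syllable) → [ə].
/f/ (between /i/ and /n/) is unaffected → [f].
/n/ (between /f/ and /o/) fails the environment for rule 1, so it stays [n].
/o/ — between /n/ and /p/, in an unstressed syllable — surfaces as [ə] (rule 2).
/p/ — not in any rule's target class → [p].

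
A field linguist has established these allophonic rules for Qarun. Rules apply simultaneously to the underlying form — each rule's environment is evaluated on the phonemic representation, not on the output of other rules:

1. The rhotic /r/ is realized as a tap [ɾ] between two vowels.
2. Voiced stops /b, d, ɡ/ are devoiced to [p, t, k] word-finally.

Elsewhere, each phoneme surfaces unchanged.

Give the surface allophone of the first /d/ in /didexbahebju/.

[d]

/d/ (word-initial) is in the target of rule 2 but the environment (word-finally) is not met → [d].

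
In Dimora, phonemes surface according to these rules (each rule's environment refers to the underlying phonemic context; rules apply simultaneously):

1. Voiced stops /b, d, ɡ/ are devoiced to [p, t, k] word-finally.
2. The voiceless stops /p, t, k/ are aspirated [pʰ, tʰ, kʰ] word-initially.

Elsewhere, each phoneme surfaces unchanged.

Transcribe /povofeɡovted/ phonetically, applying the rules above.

Rule 2 applies to /p/ (word-initial: word-initially) → [pʰ].
/ɡ/ (between /e/ and /o/): rule 1 targets it, but not word-finally → unchanged [ɡ].
/t/ (between /v/ and /e/) fails the environment for rule 2, so it stays [t].
/d/ — word-final, word-finally — surfaces as [t] (rule 1).

[pʰovofeɡovtet]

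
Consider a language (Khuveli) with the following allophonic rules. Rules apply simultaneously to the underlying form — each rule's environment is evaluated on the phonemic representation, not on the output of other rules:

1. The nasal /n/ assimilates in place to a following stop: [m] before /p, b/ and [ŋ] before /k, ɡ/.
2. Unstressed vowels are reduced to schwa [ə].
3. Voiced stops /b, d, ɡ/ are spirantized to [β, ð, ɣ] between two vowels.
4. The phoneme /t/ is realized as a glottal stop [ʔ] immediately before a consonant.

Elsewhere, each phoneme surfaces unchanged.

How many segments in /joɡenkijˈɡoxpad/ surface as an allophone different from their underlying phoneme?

6

Segments that undergo a rule: /o/ → [ə] (rule 2); /ɡ/ → [ɣ] (rule 3); /e/ → [ə] (rule 2); /n/ → [ŋ] (rule 1); /i/ → [ə] (rule 2); /a/ → [ə] (rule 2).
All other segments surface unchanged.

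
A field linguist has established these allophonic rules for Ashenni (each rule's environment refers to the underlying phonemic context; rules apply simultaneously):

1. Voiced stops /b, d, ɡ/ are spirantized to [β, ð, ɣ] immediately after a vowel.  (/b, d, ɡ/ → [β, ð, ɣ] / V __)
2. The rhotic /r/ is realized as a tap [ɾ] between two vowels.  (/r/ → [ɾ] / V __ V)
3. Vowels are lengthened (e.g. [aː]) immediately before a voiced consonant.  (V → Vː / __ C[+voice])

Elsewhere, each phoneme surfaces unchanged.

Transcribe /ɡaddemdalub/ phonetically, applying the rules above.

/ɡ/ (word-initial) is in the target of rule 1 but the environment (immediately after a vowel) is not met → [ɡ].
/a/ — between /ɡ/ and /d/, before a voiced consonant — surfaces as [aː] (rule 3).
/d/ (between /a/ and /d/): immediately after a vowel, so rule 1 applies → [ð].
/d/ (between /d/ and /e/) fails the environment for rule 1, so it stays [d].
/e/ — between /d/ and /m/, before a voiced consonant — surfaces as [eː] (rule 3).
/d/ (between /m/ and /a/) is in the target of rule 1 but the environment (immediately after a vowel) is not met → [d].
/a/ (between /d/ and /l/) occurs before a voiced consonant → [aː] by rule 3.
/u/ — between /l/ and /b/, before a voiced consonant — surfaces as [uː] (rule 3).
/b/ (word-final): immediately after a vowel, so rule 1 applies → [β].

[ɡaːðdeːmdaːluːβ]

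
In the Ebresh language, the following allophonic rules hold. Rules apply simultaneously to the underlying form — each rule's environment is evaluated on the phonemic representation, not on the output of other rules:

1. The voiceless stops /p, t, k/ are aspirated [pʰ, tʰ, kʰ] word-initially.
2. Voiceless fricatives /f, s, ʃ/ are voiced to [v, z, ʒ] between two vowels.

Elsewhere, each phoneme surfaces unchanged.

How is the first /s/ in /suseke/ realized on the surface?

/s/ (word-initial) fails the environment for rule 2, so it stays [s].

[s]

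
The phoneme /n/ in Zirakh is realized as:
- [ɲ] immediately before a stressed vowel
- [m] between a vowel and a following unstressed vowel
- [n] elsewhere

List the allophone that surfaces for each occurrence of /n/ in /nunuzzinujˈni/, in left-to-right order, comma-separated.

Occurrence 1 (position 1): no conditioning environment matches → elsewhere allophone [n].
Occurrence 2 (position 3): between a vowel and a following unstressed vowel → [m].
Occurrence 3 (position 8): between a vowel and a following unstressed vowel → [m].
Occurrence 4 (position 11): immediately before a stressed vowel → [ɲ].

[n], [m], [m], [ɲ]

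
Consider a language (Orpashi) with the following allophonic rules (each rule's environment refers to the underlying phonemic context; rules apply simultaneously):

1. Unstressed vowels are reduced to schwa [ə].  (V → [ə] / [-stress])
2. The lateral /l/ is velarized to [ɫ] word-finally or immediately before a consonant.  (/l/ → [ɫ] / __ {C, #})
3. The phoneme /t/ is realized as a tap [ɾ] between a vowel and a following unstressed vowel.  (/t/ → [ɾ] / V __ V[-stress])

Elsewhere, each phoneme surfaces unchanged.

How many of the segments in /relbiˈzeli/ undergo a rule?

Segments that undergo a rule: /e/ → [ə] (rule 1); /l/ → [ɫ] (rule 2); /i/ → [ə] (rule 1); /i/ → [ə] (rule 1).
All other segments surface unchanged.

4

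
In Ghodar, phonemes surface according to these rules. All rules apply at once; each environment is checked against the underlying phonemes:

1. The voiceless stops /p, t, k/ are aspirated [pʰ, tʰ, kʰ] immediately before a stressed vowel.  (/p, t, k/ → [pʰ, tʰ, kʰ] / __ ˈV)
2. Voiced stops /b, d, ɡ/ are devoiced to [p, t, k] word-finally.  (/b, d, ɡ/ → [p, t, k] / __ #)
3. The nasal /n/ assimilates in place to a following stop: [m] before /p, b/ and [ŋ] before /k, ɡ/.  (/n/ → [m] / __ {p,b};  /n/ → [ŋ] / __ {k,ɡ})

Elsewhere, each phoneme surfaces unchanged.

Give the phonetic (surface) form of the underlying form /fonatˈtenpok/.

[fonatˈtʰempok]

/f/ (word-initial) is unaffected → [f].
/o/ stays [o].
/n/ — between /o/ and /a/; rule 3 does not apply here → [n].
/a/ (between /n/ and /t/) is unaffected → [a].
/t/ (between /a/ and /t/): rule 1 targets it, but not immediately before a stressed vowel → unchanged [t].
/t/ (between /t/ and /e/) occurs immediately before a stressed vowel → [tʰ] by rule 1.
/e/ (between /t/ and /n/) is unaffected → [e].
/n/ — between /e/ and /p/, before a labial or velar stop — surfaces as [m] (rule 3).
/p/ (between /n/ and /o/) fails the environment for rule 1, so it stays [p].
/o/ (between /p/ and /k/): no rule targets it → [o].
/k/ (word-final) is in the target of rule 1 but the environment (immediately before a stressed vowel) is not met → [k].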